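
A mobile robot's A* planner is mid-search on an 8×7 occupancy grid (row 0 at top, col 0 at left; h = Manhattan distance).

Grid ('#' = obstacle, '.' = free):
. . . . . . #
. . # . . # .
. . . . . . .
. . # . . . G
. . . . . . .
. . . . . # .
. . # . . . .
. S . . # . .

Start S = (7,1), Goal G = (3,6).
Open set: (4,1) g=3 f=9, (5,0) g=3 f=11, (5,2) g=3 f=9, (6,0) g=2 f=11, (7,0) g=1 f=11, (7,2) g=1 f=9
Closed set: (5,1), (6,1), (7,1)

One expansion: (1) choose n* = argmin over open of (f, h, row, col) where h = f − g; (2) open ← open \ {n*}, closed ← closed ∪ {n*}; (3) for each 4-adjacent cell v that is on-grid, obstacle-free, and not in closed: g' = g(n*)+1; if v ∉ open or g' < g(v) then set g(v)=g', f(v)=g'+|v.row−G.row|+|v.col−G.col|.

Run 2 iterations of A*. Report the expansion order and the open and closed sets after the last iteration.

order=[(4,1) → (3,1)]; open=[(2,1) g=5 f=11, (3,0) g=5 f=11, (4,0) g=4 f=11, (4,2) g=4 f=9, (5,0) g=3 f=11, (5,2) g=3 f=9, (6,0) g=2 f=11, (7,0) g=1 f=11, (7,2) g=1 f=9]; closed=[(3,1), (4,1), (5,1), (6,1), (7,1)]

step 1: expand (4,1) (f=9, h=6) → closed; open now [(3,1) g=4 f=9, (4,0) g=4 f=11, (4,2) g=4 f=9, (5,0) g=3 f=11, (5,2) g=3 f=9, (6,0) g=2 f=11, (7,0) g=1 f=11, (7,2) g=1 f=9]
step 2: expand (3,1) (f=9, h=5) → closed; open now [(2,1) g=5 f=11, (3,0) g=5 f=11, (4,0) g=4 f=11, (4,2) g=4 f=9, (5,0) g=3 f=11, (5,2) g=3 f=9, (6,0) g=2 f=11, (7,0) g=1 f=11, (7,2) g=1 f=9]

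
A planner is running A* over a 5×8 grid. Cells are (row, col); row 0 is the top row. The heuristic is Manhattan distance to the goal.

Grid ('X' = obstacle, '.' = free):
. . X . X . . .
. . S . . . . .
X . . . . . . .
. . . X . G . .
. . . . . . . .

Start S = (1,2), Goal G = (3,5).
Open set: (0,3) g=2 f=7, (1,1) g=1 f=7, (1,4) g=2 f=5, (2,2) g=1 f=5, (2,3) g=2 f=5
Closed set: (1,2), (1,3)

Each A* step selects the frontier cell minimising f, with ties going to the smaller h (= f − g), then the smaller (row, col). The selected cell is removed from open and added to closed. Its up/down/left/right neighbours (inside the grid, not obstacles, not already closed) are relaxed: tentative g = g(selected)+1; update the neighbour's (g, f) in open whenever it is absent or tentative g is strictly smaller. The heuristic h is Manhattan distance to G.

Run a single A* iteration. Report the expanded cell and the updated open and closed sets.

expanded=(1,4); open=[(0,3) g=2 f=7, (1,1) g=1 f=7, (1,5) g=3 f=5, (2,2) g=1 f=5, (2,3) g=2 f=5, (2,4) g=3 f=5]; closed=[(1,2), (1,3), (1,4)]

step 1: expand (1,4) (f=5, h=3) → closed; open now [(0,3) g=2 f=7, (1,1) g=1 f=7, (1,5) g=3 f=5, (2,2) g=1 f=5, (2,3) g=2 f=5, (2,4) g=3 f=5]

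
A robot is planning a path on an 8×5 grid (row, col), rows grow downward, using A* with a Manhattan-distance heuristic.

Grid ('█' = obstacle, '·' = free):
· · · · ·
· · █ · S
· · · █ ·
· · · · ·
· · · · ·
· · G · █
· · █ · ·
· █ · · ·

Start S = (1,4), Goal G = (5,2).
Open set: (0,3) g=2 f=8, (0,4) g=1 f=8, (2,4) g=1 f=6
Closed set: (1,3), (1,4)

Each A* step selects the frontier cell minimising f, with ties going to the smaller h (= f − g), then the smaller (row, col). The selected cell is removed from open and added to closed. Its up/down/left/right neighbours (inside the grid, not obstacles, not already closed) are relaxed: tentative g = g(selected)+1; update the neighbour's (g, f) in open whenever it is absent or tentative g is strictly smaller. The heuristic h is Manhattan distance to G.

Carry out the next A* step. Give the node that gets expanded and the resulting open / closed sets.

step 1: expand (2,4) (f=6, h=5) → closed; open now [(0,3) g=2 f=8, (0,4) g=1 f=8, (3,4) g=2 f=6]

expanded=(2,4); open=[(0,3) g=2 f=8, (0,4) g=1 f=8, (3,4) g=2 f=6]; closed=[(1,3), (1,4), (2,4)]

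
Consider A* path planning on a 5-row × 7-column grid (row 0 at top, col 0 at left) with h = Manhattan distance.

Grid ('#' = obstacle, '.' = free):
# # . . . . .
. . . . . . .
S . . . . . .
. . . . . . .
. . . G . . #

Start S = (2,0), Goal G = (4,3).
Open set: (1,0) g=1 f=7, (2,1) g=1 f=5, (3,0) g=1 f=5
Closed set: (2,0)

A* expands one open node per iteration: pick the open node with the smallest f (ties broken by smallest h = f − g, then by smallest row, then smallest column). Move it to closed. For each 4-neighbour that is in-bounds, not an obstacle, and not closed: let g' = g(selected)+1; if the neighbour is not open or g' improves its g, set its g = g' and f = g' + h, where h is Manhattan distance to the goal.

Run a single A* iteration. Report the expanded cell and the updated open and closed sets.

step 1: expand (2,1) (f=5, h=4) → closed; open now [(1,0) g=1 f=7, (1,1) g=2 f=7, (2,2) g=2 f=5, (3,0) g=1 f=5, (3,1) g=2 f=5]

expanded=(2,1); open=[(1,0) g=1 f=7, (1,1) g=2 f=7, (2,2) g=2 f=5, (3,0) g=1 f=5, (3,1) g=2 f=5]; closed=[(2,0), (2,1)]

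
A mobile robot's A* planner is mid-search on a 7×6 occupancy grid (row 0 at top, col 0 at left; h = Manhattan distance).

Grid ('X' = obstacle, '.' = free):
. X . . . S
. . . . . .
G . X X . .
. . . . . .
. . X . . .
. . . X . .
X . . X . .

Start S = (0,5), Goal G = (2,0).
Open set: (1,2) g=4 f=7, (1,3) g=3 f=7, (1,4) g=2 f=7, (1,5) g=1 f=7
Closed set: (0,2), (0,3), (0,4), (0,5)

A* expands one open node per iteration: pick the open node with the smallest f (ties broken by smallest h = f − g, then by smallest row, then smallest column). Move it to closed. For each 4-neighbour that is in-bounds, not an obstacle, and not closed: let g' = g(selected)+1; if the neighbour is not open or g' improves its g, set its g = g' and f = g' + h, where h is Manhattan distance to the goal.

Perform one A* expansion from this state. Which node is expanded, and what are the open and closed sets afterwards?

expanded=(1,2); open=[(1,1) g=5 f=7, (1,3) g=3 f=7, (1,4) g=2 f=7, (1,5) g=1 f=7]; closed=[(0,2), (0,3), (0,4), (0,5), (1,2)]

step 1: expand (1,2) (f=7, h=3) → closed; open now [(1,1) g=5 f=7, (1,3) g=3 f=7, (1,4) g=2 f=7, (1,5) g=1 f=7]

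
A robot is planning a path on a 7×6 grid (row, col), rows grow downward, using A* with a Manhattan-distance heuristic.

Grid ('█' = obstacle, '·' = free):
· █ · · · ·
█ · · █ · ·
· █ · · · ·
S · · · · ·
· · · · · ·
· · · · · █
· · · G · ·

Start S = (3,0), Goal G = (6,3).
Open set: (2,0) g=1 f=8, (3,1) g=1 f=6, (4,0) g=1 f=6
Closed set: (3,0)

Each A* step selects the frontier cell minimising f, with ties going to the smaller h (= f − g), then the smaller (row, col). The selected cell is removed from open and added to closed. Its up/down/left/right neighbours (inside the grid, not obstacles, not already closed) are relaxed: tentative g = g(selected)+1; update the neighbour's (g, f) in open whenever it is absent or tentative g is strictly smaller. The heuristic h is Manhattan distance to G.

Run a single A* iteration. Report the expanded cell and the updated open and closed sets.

step 1: expand (3,1) (f=6, h=5) → closed; open now [(2,0) g=1 f=8, (3,2) g=2 f=6, (4,0) g=1 f=6, (4,1) g=2 f=6]

expanded=(3,1); open=[(2,0) g=1 f=8, (3,2) g=2 f=6, (4,0) g=1 f=6, (4,1) g=2 f=6]; closed=[(3,0), (3,1)]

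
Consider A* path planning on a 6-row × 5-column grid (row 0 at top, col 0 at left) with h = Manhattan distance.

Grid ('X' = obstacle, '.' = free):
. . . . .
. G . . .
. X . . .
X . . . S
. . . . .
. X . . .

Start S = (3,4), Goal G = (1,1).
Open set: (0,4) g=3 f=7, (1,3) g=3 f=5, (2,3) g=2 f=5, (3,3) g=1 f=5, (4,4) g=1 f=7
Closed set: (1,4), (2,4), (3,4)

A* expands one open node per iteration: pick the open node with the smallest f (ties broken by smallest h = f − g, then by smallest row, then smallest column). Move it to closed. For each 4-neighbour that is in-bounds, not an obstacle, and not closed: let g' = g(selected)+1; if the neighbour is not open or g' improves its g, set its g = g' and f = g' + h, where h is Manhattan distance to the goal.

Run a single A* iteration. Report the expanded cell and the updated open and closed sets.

expanded=(1,3); open=[(0,3) g=4 f=7, (0,4) g=3 f=7, (1,2) g=4 f=5, (2,3) g=2 f=5, (3,3) g=1 f=5, (4,4) g=1 f=7]; closed=[(1,3), (1,4), (2,4), (3,4)]

step 1: expand (1,3) (f=5, h=2) → closed; open now [(0,3) g=4 f=7, (0,4) g=3 f=7, (1,2) g=4 f=5, (2,3) g=2 f=5, (3,3) g=1 f=5, (4,4) g=1 f=7]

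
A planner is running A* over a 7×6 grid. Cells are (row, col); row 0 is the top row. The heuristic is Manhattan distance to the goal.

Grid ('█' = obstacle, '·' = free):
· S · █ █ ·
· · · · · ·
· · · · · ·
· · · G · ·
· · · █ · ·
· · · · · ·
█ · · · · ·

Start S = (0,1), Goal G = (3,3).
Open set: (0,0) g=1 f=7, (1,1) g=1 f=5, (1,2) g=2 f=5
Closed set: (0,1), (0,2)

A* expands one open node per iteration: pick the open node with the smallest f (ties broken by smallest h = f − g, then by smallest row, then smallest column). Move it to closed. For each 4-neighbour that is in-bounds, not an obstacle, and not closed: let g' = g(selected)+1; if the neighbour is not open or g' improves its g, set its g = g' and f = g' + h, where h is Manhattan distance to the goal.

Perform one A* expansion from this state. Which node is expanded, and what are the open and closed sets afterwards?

step 1: expand (1,2) (f=5, h=3) → closed; open now [(0,0) g=1 f=7, (1,1) g=1 f=5, (1,3) g=3 f=5, (2,2) g=3 f=5]

expanded=(1,2); open=[(0,0) g=1 f=7, (1,1) g=1 f=5, (1,3) g=3 f=5, (2,2) g=3 f=5]; closed=[(0,1), (0,2), (1,2)]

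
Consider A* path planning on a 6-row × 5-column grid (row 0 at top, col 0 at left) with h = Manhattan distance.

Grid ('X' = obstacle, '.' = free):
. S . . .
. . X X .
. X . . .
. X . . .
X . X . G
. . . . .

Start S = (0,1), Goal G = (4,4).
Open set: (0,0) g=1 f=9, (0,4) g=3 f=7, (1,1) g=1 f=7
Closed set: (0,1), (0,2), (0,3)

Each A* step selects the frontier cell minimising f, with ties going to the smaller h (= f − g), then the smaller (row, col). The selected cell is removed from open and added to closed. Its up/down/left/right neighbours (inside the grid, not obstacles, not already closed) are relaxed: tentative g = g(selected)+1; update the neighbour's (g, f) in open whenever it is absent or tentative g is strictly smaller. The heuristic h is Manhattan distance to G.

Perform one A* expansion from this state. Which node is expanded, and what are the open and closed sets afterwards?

step 1: expand (0,4) (f=7, h=4) → closed; open now [(0,0) g=1 f=9, (1,1) g=1 f=7, (1,4) g=4 f=7]

expanded=(0,4); open=[(0,0) g=1 f=9, (1,1) g=1 f=7, (1,4) g=4 f=7]; closed=[(0,1), (0,2), (0,3), (0,4)]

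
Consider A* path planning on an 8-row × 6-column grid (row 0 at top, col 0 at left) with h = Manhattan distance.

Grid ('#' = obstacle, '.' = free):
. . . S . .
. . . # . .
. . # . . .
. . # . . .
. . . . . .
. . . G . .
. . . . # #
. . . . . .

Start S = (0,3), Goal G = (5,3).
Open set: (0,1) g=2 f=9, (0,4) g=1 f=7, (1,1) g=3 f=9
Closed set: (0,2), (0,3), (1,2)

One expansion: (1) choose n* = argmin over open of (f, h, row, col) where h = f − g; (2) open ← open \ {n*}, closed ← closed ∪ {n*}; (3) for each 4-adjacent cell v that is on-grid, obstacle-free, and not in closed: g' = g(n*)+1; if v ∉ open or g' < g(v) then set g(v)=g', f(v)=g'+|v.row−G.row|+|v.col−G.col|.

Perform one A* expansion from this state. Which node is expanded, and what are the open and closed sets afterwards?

step 1: expand (0,4) (f=7, h=6) → closed; open now [(0,1) g=2 f=9, (0,5) g=2 f=9, (1,1) g=3 f=9, (1,4) g=2 f=7]

expanded=(0,4); open=[(0,1) g=2 f=9, (0,5) g=2 f=9, (1,1) g=3 f=9, (1,4) g=2 f=7]; closed=[(0,2), (0,3), (0,4), (1,2)]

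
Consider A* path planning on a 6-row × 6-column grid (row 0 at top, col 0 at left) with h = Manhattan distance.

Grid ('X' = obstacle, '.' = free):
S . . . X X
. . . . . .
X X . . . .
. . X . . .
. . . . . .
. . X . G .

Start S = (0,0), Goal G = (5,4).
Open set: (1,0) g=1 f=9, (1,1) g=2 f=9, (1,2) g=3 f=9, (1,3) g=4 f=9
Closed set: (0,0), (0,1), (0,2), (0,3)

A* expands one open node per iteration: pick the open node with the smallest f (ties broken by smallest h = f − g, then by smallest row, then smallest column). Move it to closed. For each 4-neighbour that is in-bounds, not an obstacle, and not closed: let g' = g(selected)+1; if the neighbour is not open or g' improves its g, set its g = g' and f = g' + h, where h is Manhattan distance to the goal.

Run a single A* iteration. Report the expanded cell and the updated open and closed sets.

step 1: expand (1,3) (f=9, h=5) → closed; open now [(1,0) g=1 f=9, (1,1) g=2 f=9, (1,2) g=3 f=9, (1,4) g=5 f=9, (2,3) g=5 f=9]

expanded=(1,3); open=[(1,0) g=1 f=9, (1,1) g=2 f=9, (1,2) g=3 f=9, (1,4) g=5 f=9, (2,3) g=5 f=9]; closed=[(0,0), (0,1), (0,2), (0,3), (1,3)]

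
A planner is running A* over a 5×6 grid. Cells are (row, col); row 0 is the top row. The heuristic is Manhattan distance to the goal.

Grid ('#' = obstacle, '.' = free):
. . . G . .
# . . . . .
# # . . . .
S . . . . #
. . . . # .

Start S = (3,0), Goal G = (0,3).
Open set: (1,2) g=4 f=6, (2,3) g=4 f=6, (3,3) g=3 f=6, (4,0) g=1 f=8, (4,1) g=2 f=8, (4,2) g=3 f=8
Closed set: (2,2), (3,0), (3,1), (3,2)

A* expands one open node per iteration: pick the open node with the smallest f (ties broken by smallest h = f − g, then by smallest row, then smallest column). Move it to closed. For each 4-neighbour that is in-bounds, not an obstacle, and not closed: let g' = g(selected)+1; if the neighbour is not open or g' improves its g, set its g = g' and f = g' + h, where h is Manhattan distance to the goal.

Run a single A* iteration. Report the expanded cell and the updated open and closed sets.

expanded=(1,2); open=[(0,2) g=5 f=6, (1,1) g=5 f=8, (1,3) g=5 f=6, (2,3) g=4 f=6, (3,3) g=3 f=6, (4,0) g=1 f=8, (4,1) g=2 f=8, (4,2) g=3 f=8]; closed=[(1,2), (2,2), (3,0), (3,1), (3,2)]

step 1: expand (1,2) (f=6, h=2) → closed; open now [(0,2) g=5 f=6, (1,1) g=5 f=8, (1,3) g=5 f=6, (2,3) g=4 f=6, (3,3) g=3 f=6, (4,0) g=1 f=8, (4,1) g=2 f=8, (4,2) g=3 f=8]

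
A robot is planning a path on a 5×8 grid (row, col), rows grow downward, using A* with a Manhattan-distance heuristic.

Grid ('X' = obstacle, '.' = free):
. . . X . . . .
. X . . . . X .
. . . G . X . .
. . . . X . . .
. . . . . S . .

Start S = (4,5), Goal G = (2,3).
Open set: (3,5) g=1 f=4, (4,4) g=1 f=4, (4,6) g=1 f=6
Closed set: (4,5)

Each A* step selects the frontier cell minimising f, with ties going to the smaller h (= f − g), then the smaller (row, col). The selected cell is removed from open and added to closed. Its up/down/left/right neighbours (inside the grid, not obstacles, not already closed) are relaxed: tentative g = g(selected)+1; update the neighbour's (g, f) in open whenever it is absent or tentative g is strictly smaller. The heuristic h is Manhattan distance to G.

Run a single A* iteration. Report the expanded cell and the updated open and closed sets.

step 1: expand (3,5) (f=4, h=3) → closed; open now [(3,6) g=2 f=6, (4,4) g=1 f=4, (4,6) g=1 f=6]

expanded=(3,5); open=[(3,6) g=2 f=6, (4,4) g=1 f=4, (4,6) g=1 f=6]; closed=[(3,5), (4,5)]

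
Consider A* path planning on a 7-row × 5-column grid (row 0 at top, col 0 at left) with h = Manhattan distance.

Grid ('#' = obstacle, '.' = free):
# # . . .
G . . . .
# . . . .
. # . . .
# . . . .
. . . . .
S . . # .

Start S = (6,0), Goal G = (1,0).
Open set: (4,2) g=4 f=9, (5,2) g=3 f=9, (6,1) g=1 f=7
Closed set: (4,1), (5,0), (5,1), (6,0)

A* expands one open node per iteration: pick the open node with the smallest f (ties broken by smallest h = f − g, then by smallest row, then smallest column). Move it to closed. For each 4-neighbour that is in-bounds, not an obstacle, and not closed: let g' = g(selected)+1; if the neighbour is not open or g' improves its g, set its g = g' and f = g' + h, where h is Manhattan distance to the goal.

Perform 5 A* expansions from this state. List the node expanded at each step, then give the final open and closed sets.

order=[(6,1) → (4,2) → (3,2) → (2,2) → (1,2)]; open=[(0,2) g=8 f=11, (1,1) g=8 f=9, (1,3) g=8 f=11, (2,1) g=7 f=9, (2,3) g=7 f=11, (3,3) g=6 f=11, (4,3) g=5 f=11, (5,2) g=3 f=9, (6,2) g=2 f=9]; closed=[(1,2), (2,2), (3,2), (4,1), (4,2), (5,0), (5,1), (6,0), (6,1)]

step 1: expand (6,1) (f=7, h=6) → closed; open now [(4,2) g=4 f=9, (5,2) g=3 f=9, (6,2) g=2 f=9]
step 2: expand (4,2) (f=9, h=5) → closed; open now [(3,2) g=5 f=9, (4,3) g=5 f=11, (5,2) g=3 f=9, (6,2) g=2 f=9]
step 3: expand (3,2) (f=9, h=4) → closed; open now [(2,2) g=6 f=9, (3,3) g=6 f=11, (4,3) g=5 f=11, (5,2) g=3 f=9, (6,2) g=2 f=9]
step 4: expand (2,2) (f=9, h=3) → closed; open now [(1,2) g=7 f=9, (2,1) g=7 f=9, (2,3) g=7 f=11, (3,3) g=6 f=11, (4,3) g=5 f=11, (5,2) g=3 f=9, (6,2) g=2 f=9]
step 5: expand (1,2) (f=9, h=2) → closed; open now [(0,2) g=8 f=11, (1,1) g=8 f=9, (1,3) g=8 f=11, (2,1) g=7 f=9, (2,3) g=7 f=11, (3,3) g=6 f=11, (4,3) g=5 f=11, (5,2) g=3 f=9, (6,2) g=2 f=9]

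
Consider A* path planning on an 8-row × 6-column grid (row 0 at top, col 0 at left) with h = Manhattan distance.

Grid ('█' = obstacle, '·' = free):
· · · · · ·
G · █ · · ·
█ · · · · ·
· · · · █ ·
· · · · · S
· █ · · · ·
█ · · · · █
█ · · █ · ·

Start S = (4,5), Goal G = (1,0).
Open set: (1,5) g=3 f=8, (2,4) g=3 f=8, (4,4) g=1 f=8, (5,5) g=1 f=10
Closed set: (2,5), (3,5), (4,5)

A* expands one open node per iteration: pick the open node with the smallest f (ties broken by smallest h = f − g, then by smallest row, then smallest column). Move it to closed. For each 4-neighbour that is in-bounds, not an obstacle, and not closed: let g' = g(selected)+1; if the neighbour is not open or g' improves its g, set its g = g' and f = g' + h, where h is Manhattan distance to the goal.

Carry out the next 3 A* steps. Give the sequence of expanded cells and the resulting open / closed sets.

order=[(1,5) → (1,4) → (1,3)]; open=[(0,3) g=6 f=10, (0,4) g=5 f=10, (0,5) g=4 f=10, (2,3) g=6 f=10, (2,4) g=3 f=8, (4,4) g=1 f=8, (5,5) g=1 f=10]; closed=[(1,3), (1,4), (1,5), (2,5), (3,5), (4,5)]

step 1: expand (1,5) (f=8, h=5) → closed; open now [(0,5) g=4 f=10, (1,4) g=4 f=8, (2,4) g=3 f=8, (4,4) g=1 f=8, (5,5) g=1 f=10]
step 2: expand (1,4) (f=8, h=4) → closed; open now [(0,4) g=5 f=10, (0,5) g=4 f=10, (1,3) g=5 f=8, (2,4) g=3 f=8, (4,4) g=1 f=8, (5,5) g=1 f=10]
step 3: expand (1,3) (f=8, h=3) → closed; open now [(0,3) g=6 f=10, (0,4) g=5 f=10, (0,5) g=4 f=10, (2,3) g=6 f=10, (2,4) g=3 f=8, (4,4) g=1 f=8, (5,5) g=1 f=10]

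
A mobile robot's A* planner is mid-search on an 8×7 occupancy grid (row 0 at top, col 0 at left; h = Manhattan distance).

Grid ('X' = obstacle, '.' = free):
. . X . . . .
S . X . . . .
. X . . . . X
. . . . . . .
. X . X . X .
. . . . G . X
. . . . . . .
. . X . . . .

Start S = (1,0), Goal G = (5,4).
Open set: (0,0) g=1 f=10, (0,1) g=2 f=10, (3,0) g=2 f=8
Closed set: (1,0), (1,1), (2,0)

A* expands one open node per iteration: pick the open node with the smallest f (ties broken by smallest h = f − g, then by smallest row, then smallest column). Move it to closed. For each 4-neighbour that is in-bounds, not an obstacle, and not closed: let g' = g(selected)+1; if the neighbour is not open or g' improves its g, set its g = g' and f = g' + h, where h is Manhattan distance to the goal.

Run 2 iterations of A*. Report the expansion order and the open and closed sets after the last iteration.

step 1: expand (3,0) (f=8, h=6) → closed; open now [(0,0) g=1 f=10, (0,1) g=2 f=10, (3,1) g=3 f=8, (4,0) g=3 f=8]
step 2: expand (3,1) (f=8, h=5) → closed; open now [(0,0) g=1 f=10, (0,1) g=2 f=10, (3,2) g=4 f=8, (4,0) g=3 f=8]

order=[(3,0) → (3,1)]; open=[(0,0) g=1 f=10, (0,1) g=2 f=10, (3,2) g=4 f=8, (4,0) g=3 f=8]; closed=[(1,0), (1,1), (2,0), (3,0), (3,1)]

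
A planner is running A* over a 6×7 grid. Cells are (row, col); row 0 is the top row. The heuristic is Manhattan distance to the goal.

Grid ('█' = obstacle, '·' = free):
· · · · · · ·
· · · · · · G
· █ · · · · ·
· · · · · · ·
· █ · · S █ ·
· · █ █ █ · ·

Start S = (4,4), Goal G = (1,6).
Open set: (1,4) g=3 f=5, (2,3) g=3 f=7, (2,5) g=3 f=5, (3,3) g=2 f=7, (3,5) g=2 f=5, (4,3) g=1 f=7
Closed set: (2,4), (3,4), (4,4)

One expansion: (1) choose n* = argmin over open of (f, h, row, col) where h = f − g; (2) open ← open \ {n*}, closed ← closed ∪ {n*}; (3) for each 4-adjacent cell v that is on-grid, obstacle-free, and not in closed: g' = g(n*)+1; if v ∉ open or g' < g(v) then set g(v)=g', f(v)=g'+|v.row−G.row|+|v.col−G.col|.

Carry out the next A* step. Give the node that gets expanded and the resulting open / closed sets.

expanded=(1,4); open=[(0,4) g=4 f=7, (1,3) g=4 f=7, (1,5) g=4 f=5, (2,3) g=3 f=7, (2,5) g=3 f=5, (3,3) g=2 f=7, (3,5) g=2 f=5, (4,3) g=1 f=7]; closed=[(1,4), (2,4), (3,4), (4,4)]

step 1: expand (1,4) (f=5, h=2) → closed; open now [(0,4) g=4 f=7, (1,3) g=4 f=7, (1,5) g=4 f=5, (2,3) g=3 f=7, (2,5) g=3 f=5, (3,3) g=2 f=7, (3,5) g=2 f=5, (4,3) g=1 f=7]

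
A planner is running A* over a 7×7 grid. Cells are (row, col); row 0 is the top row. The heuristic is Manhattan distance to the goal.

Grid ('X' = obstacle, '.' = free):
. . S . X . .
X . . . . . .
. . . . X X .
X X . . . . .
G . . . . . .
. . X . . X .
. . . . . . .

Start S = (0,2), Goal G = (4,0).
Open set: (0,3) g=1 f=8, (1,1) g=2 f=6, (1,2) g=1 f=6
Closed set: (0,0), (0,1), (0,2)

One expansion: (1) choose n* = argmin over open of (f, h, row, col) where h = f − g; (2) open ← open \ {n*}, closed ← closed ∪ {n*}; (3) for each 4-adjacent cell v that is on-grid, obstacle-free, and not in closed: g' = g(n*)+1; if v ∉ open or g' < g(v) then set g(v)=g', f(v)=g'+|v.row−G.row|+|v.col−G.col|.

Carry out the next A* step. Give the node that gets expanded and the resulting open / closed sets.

expanded=(1,1); open=[(0,3) g=1 f=8, (1,2) g=1 f=6, (2,1) g=3 f=6]; closed=[(0,0), (0,1), (0,2), (1,1)]

step 1: expand (1,1) (f=6, h=4) → closed; open now [(0,3) g=1 f=8, (1,2) g=1 f=6, (2,1) g=3 f=6]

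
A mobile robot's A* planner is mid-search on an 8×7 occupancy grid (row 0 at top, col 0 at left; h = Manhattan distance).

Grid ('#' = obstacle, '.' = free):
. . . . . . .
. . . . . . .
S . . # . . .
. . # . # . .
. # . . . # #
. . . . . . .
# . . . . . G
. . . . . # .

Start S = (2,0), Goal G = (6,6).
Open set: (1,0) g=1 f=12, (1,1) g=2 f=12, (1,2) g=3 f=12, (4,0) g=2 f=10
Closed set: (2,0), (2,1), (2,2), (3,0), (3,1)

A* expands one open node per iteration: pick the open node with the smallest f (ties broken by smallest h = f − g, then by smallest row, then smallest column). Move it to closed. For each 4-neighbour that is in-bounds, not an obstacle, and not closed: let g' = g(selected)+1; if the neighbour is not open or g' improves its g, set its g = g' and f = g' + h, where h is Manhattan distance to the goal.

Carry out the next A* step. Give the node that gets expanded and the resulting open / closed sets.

step 1: expand (4,0) (f=10, h=8) → closed; open now [(1,0) g=1 f=12, (1,1) g=2 f=12, (1,2) g=3 f=12, (5,0) g=3 f=10]

expanded=(4,0); open=[(1,0) g=1 f=12, (1,1) g=2 f=12, (1,2) g=3 f=12, (5,0) g=3 f=10]; closed=[(2,0), (2,1), (2,2), (3,0), (3,1), (4,0)]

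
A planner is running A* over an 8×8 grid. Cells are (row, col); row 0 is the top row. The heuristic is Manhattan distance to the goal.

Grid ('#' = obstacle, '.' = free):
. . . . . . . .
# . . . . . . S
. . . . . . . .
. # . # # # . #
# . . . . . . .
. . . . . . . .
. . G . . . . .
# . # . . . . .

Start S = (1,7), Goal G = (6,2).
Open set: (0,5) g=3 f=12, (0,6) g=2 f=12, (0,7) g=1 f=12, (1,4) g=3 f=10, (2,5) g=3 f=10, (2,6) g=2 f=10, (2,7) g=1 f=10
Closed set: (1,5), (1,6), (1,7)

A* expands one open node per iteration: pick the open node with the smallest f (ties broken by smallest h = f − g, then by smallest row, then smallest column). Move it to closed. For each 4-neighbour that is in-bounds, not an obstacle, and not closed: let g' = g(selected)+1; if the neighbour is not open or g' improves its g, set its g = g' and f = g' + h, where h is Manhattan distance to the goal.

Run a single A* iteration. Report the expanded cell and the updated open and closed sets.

step 1: expand (1,4) (f=10, h=7) → closed; open now [(0,4) g=4 f=12, (0,5) g=3 f=12, (0,6) g=2 f=12, (0,7) g=1 f=12, (1,3) g=4 f=10, (2,4) g=4 f=10, (2,5) g=3 f=10, (2,6) g=2 f=10, (2,7) g=1 f=10]

expanded=(1,4); open=[(0,4) g=4 f=12, (0,5) g=3 f=12, (0,6) g=2 f=12, (0,7) g=1 f=12, (1,3) g=4 f=10, (2,4) g=4 f=10, (2,5) g=3 f=10, (2,6) g=2 f=10, (2,7) g=1 f=10]; closed=[(1,4), (1,5), (1,6), (1,7)]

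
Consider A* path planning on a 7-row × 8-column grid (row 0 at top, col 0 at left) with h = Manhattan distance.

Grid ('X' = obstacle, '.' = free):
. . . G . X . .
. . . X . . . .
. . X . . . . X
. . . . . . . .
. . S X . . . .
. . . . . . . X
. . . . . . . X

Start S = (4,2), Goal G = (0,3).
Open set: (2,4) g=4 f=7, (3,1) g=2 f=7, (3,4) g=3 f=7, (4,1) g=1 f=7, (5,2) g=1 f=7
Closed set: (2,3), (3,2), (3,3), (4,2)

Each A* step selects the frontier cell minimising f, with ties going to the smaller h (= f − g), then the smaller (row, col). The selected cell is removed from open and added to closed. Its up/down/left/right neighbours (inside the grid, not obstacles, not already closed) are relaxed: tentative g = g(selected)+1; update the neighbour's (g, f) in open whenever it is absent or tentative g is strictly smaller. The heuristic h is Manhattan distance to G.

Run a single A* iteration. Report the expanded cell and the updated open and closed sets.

step 1: expand (2,4) (f=7, h=3) → closed; open now [(1,4) g=5 f=7, (2,5) g=5 f=9, (3,1) g=2 f=7, (3,4) g=3 f=7, (4,1) g=1 f=7, (5,2) g=1 f=7]

expanded=(2,4); open=[(1,4) g=5 f=7, (2,5) g=5 f=9, (3,1) g=2 f=7, (3,4) g=3 f=7, (4,1) g=1 f=7, (5,2) g=1 f=7]; closed=[(2,3), (2,4), (3,2), (3,3), (4,2)]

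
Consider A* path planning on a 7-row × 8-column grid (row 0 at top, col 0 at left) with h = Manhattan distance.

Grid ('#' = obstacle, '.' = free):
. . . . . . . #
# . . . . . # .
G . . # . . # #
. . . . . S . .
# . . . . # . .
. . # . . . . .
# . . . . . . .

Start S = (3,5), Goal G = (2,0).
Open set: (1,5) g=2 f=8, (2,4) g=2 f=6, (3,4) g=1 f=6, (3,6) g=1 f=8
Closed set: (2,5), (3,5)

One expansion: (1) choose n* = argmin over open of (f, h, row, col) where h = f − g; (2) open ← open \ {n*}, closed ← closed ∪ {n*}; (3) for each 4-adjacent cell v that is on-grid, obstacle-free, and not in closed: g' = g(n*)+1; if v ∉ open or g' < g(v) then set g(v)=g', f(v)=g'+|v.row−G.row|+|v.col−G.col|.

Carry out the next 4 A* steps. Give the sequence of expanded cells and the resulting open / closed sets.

order=[(2,4) → (3,4) → (3,3) → (3,2)]; open=[(1,4) g=3 f=8, (1,5) g=2 f=8, (2,2) g=4 f=6, (3,1) g=4 f=6, (3,6) g=1 f=8, (4,2) g=4 f=8, (4,3) g=3 f=8, (4,4) g=2 f=8]; closed=[(2,4), (2,5), (3,2), (3,3), (3,4), (3,5)]

step 1: expand (2,4) (f=6, h=4) → closed; open now [(1,4) g=3 f=8, (1,5) g=2 f=8, (3,4) g=1 f=6, (3,6) g=1 f=8]
step 2: expand (3,4) (f=6, h=5) → closed; open now [(1,4) g=3 f=8, (1,5) g=2 f=8, (3,3) g=2 f=6, (3,6) g=1 f=8, (4,4) g=2 f=8]
step 3: expand (3,3) (f=6, h=4) → closed; open now [(1,4) g=3 f=8, (1,5) g=2 f=8, (3,2) g=3 f=6, (3,6) g=1 f=8, (4,3) g=3 f=8, (4,4) g=2 f=8]
step 4: expand (3,2) (f=6, h=3) → closed; open now [(1,4) g=3 f=8, (1,5) g=2 f=8, (2,2) g=4 f=6, (3,1) g=4 f=6, (3,6) g=1 f=8, (4,2) g=4 f=8, (4,3) g=3 f=8, (4,4) g=2 f=8]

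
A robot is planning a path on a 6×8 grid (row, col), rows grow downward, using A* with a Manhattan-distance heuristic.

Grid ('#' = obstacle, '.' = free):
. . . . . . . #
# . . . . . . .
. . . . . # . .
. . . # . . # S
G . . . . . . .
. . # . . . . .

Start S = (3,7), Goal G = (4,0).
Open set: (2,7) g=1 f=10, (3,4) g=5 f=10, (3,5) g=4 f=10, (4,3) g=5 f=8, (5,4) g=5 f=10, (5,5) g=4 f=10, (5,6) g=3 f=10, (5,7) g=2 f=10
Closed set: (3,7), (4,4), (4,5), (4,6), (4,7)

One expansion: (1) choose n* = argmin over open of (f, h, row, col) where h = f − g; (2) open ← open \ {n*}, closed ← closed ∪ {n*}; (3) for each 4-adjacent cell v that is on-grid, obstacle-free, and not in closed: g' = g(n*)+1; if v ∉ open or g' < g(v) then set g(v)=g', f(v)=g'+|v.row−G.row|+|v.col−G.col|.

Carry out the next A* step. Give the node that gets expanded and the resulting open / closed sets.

step 1: expand (4,3) (f=8, h=3) → closed; open now [(2,7) g=1 f=10, (3,4) g=5 f=10, (3,5) g=4 f=10, (4,2) g=6 f=8, (5,3) g=6 f=10, (5,4) g=5 f=10, (5,5) g=4 f=10, (5,6) g=3 f=10, (5,7) g=2 f=10]

expanded=(4,3); open=[(2,7) g=1 f=10, (3,4) g=5 f=10, (3,5) g=4 f=10, (4,2) g=6 f=8, (5,3) g=6 f=10, (5,4) g=5 f=10, (5,5) g=4 f=10, (5,6) g=3 f=10, (5,7) g=2 f=10]; closed=[(3,7), (4,3), (4,4), (4,5), (4,6), (4,7)]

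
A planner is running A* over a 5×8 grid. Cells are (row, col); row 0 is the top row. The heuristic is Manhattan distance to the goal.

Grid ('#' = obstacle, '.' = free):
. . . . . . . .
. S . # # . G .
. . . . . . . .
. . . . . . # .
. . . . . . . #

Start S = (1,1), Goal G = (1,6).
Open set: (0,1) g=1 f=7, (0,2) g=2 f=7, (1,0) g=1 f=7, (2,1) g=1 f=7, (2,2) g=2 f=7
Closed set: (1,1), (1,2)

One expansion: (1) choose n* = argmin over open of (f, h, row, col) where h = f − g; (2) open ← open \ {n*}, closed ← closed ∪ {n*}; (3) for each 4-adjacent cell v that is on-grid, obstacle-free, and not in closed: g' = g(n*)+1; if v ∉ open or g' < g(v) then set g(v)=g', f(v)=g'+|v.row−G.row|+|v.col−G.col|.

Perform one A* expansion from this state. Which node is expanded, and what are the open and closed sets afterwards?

step 1: expand (0,2) (f=7, h=5) → closed; open now [(0,1) g=1 f=7, (0,3) g=3 f=7, (1,0) g=1 f=7, (2,1) g=1 f=7, (2,2) g=2 f=7]

expanded=(0,2); open=[(0,1) g=1 f=7, (0,3) g=3 f=7, (1,0) g=1 f=7, (2,1) g=1 f=7, (2,2) g=2 f=7]; closed=[(0,2), (1,1), (1,2)]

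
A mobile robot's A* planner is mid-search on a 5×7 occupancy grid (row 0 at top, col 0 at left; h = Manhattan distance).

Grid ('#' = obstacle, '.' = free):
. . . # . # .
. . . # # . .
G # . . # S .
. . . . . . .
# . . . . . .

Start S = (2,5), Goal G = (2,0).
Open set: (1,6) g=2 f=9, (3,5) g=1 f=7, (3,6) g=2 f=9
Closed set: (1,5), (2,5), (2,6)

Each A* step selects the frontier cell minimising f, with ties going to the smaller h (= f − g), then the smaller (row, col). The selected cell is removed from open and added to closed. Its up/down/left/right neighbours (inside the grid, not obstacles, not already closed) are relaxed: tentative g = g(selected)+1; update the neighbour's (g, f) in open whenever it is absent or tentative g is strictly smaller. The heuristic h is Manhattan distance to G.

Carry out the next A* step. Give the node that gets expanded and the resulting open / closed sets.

expanded=(3,5); open=[(1,6) g=2 f=9, (3,4) g=2 f=7, (3,6) g=2 f=9, (4,5) g=2 f=9]; closed=[(1,5), (2,5), (2,6), (3,5)]

step 1: expand (3,5) (f=7, h=6) → closed; open now [(1,6) g=2 f=9, (3,4) g=2 f=7, (3,6) g=2 f=9, (4,5) g=2 f=9]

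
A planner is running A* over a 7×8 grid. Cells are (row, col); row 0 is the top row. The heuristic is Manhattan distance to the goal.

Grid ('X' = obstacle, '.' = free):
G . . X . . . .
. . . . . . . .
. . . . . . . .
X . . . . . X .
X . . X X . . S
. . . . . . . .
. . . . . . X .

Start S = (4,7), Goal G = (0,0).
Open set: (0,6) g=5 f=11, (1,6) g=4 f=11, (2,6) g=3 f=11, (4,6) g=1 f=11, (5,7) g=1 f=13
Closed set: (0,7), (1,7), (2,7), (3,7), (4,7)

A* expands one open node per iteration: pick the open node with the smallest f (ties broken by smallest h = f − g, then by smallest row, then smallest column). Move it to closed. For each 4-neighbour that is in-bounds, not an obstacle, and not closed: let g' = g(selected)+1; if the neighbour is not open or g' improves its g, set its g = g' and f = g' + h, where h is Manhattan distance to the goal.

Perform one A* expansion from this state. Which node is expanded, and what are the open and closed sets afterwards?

expanded=(0,6); open=[(0,5) g=6 f=11, (1,6) g=4 f=11, (2,6) g=3 f=11, (4,6) g=1 f=11, (5,7) g=1 f=13]; closed=[(0,6), (0,7), (1,7), (2,7), (3,7), (4,7)]

step 1: expand (0,6) (f=11, h=6) → closed; open now [(0,5) g=6 f=11, (1,6) g=4 f=11, (2,6) g=3 f=11, (4,6) g=1 f=11, (5,7) g=1 f=13]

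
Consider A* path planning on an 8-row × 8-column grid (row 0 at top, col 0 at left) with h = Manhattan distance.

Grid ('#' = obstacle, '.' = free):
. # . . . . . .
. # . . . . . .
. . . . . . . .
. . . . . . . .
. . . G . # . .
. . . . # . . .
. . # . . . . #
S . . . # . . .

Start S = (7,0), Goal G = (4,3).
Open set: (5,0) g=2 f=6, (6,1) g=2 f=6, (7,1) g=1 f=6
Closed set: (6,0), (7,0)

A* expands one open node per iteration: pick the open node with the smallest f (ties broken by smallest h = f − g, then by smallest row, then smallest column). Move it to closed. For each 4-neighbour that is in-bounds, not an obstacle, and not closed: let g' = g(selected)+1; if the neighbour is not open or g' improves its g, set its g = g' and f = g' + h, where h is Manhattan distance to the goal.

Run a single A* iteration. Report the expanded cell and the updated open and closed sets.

expanded=(5,0); open=[(4,0) g=3 f=6, (5,1) g=3 f=6, (6,1) g=2 f=6, (7,1) g=1 f=6]; closed=[(5,0), (6,0), (7,0)]

step 1: expand (5,0) (f=6, h=4) → closed; open now [(4,0) g=3 f=6, (5,1) g=3 f=6, (6,1) g=2 f=6, (7,1) g=1 f=6]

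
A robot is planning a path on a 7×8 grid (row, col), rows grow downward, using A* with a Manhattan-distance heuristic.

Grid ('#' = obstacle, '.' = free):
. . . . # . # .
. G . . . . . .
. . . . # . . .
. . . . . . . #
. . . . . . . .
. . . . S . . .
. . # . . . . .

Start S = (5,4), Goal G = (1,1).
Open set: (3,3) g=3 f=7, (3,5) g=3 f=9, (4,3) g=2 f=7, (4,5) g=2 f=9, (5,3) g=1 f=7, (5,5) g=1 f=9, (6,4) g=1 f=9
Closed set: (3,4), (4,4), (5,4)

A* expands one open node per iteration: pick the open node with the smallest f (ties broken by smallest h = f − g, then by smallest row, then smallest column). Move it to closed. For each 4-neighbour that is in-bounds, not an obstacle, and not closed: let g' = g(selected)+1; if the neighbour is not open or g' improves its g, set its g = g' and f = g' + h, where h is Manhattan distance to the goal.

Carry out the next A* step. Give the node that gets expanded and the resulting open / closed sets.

step 1: expand (3,3) (f=7, h=4) → closed; open now [(2,3) g=4 f=7, (3,2) g=4 f=7, (3,5) g=3 f=9, (4,3) g=2 f=7, (4,5) g=2 f=9, (5,3) g=1 f=7, (5,5) g=1 f=9, (6,4) g=1 f=9]

expanded=(3,3); open=[(2,3) g=4 f=7, (3,2) g=4 f=7, (3,5) g=3 f=9, (4,3) g=2 f=7, (4,5) g=2 f=9, (5,3) g=1 f=7, (5,5) g=1 f=9, (6,4) g=1 f=9]; closed=[(3,3), (3,4), (4,4), (5,4)]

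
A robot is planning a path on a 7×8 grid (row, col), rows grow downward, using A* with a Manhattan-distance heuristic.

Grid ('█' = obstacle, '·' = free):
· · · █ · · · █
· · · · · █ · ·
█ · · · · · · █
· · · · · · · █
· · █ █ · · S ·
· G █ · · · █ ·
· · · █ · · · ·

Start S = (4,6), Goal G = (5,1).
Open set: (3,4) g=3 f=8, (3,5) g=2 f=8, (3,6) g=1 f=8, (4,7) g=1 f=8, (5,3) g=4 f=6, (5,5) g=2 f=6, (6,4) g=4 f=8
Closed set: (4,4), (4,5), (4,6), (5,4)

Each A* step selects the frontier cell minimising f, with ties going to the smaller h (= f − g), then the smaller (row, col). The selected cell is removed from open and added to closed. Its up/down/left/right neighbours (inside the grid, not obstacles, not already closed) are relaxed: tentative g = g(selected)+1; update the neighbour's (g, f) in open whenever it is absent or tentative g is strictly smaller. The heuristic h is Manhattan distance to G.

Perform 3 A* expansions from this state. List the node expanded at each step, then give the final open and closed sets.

order=[(5,3) → (5,5) → (6,4)]; open=[(3,4) g=3 f=8, (3,5) g=2 f=8, (3,6) g=1 f=8, (4,7) g=1 f=8, (6,5) g=3 f=8]; closed=[(4,4), (4,5), (4,6), (5,3), (5,4), (5,5), (6,4)]

step 1: expand (5,3) (f=6, h=2) → closed; open now [(3,4) g=3 f=8, (3,5) g=2 f=8, (3,6) g=1 f=8, (4,7) g=1 f=8, (5,5) g=2 f=6, (6,4) g=4 f=8]
step 2: expand (5,5) (f=6, h=4) → closed; open now [(3,4) g=3 f=8, (3,5) g=2 f=8, (3,6) g=1 f=8, (4,7) g=1 f=8, (6,4) g=4 f=8, (6,5) g=3 f=8]
step 3: expand (6,4) (f=8, h=4) → closed; open now [(3,4) g=3 f=8, (3,5) g=2 f=8, (3,6) g=1 f=8, (4,7) g=1 f=8, (6,5) g=3 f=8]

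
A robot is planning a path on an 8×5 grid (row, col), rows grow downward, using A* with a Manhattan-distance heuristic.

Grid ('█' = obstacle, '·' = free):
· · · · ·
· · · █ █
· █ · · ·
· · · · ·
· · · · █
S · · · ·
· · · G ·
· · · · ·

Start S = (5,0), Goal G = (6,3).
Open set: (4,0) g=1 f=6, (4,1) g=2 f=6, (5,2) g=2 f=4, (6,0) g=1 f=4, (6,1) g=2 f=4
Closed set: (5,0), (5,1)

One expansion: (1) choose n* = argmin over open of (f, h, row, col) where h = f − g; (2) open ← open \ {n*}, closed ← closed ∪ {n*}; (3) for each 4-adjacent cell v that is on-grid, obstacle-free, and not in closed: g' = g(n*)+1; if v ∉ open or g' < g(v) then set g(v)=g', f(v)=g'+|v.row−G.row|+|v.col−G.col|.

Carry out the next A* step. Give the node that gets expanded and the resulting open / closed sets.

expanded=(5,2); open=[(4,0) g=1 f=6, (4,1) g=2 f=6, (4,2) g=3 f=6, (5,3) g=3 f=4, (6,0) g=1 f=4, (6,1) g=2 f=4, (6,2) g=3 f=4]; closed=[(5,0), (5,1), (5,2)]

step 1: expand (5,2) (f=4, h=2) → closed; open now [(4,0) g=1 f=6, (4,1) g=2 f=6, (4,2) g=3 f=6, (5,3) g=3 f=4, (6,0) g=1 f=4, (6,1) g=2 f=4, (6,2) g=3 f=4]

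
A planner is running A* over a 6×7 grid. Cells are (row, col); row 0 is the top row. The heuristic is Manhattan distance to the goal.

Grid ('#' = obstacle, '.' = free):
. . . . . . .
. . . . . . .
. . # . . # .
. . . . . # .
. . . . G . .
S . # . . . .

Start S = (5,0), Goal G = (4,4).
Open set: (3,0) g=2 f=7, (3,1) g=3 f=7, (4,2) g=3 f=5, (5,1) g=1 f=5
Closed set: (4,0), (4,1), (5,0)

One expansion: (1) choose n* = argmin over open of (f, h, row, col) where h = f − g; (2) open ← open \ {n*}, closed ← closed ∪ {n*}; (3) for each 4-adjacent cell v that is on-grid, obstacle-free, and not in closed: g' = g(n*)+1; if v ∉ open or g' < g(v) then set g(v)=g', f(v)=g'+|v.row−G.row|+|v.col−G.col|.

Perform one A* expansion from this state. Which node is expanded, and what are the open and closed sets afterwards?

step 1: expand (4,2) (f=5, h=2) → closed; open now [(3,0) g=2 f=7, (3,1) g=3 f=7, (3,2) g=4 f=7, (4,3) g=4 f=5, (5,1) g=1 f=5]

expanded=(4,2); open=[(3,0) g=2 f=7, (3,1) g=3 f=7, (3,2) g=4 f=7, (4,3) g=4 f=5, (5,1) g=1 f=5]; closed=[(4,0), (4,1), (4,2), (5,0)]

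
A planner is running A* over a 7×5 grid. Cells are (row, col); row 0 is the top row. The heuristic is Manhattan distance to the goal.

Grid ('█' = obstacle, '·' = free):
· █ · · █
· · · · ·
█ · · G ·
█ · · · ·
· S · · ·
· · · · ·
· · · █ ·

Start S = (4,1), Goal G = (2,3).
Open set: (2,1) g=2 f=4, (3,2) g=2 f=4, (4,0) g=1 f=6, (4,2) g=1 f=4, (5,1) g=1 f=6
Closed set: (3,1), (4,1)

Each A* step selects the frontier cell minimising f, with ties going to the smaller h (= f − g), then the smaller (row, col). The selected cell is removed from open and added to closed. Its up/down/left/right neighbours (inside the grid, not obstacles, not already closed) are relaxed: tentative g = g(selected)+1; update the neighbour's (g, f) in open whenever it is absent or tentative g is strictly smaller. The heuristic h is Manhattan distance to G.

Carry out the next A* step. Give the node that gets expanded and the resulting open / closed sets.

expanded=(2,1); open=[(1,1) g=3 f=6, (2,2) g=3 f=4, (3,2) g=2 f=4, (4,0) g=1 f=6, (4,2) g=1 f=4, (5,1) g=1 f=6]; closed=[(2,1), (3,1), (4,1)]

step 1: expand (2,1) (f=4, h=2) → closed; open now [(1,1) g=3 f=6, (2,2) g=3 f=4, (3,2) g=2 f=4, (4,0) g=1 f=6, (4,2) g=1 f=4, (5,1) g=1 f=6]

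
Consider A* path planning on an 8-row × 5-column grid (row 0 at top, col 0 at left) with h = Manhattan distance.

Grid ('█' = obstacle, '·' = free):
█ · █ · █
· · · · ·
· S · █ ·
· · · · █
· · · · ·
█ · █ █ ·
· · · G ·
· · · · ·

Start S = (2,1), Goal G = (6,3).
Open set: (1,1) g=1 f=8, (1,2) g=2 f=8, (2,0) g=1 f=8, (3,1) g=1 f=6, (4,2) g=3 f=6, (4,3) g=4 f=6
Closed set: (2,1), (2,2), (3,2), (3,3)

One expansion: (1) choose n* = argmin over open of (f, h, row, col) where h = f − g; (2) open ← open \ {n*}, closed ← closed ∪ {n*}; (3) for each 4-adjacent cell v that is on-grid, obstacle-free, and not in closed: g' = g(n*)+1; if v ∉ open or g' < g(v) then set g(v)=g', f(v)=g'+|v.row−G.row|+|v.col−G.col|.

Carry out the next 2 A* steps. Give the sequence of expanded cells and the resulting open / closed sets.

step 1: expand (4,3) (f=6, h=2) → closed; open now [(1,1) g=1 f=8, (1,2) g=2 f=8, (2,0) g=1 f=8, (3,1) g=1 f=6, (4,2) g=3 f=6, (4,4) g=5 f=8]
step 2: expand (4,2) (f=6, h=3) → closed; open now [(1,1) g=1 f=8, (1,2) g=2 f=8, (2,0) g=1 f=8, (3,1) g=1 f=6, (4,1) g=4 f=8, (4,4) g=5 f=8]

order=[(4,3) → (4,2)]; open=[(1,1) g=1 f=8, (1,2) g=2 f=8, (2,0) g=1 f=8, (3,1) g=1 f=6, (4,1) g=4 f=8, (4,4) g=5 f=8]; closed=[(2,1), (2,2), (3,2), (3,3), (4,2), (4,3)]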